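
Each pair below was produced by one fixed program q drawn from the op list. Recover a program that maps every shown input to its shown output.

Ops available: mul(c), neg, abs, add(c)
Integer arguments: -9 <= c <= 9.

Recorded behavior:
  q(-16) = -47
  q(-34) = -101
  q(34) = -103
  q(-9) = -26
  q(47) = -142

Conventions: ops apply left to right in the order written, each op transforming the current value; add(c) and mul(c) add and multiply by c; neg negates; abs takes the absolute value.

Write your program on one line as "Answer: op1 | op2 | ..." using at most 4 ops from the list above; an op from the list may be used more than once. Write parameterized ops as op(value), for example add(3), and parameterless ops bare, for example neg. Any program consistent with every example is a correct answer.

mul(-3) | add(-1) | abs | neg

Check, running the answer program on each example:
  -16 -> 48 -> 47 -> 47 -> -47
  -34 -> 102 -> 101 -> 101 -> -101
  34 -> -102 -> -103 -> 103 -> -103
  -9 -> 27 -> 26 -> 26 -> -26
  47 -> -141 -> -142 -> 142 -> -142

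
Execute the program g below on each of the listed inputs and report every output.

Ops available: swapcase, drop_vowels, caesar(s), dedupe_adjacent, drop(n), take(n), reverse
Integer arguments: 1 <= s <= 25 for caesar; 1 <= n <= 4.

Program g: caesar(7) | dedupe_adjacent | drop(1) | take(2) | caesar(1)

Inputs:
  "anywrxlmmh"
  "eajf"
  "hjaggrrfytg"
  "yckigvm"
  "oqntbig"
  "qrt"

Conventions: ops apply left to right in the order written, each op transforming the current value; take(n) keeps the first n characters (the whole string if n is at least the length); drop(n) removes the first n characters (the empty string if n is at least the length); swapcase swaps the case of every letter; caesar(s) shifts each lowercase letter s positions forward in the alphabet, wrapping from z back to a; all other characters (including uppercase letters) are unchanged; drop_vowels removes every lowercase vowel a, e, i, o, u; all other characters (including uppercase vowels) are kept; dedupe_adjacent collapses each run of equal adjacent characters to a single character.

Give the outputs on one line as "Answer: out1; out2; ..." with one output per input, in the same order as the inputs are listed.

Execution, op by op:
  "anywrxlmmh" -> "hufdyestto" -> "hufdyesto" -> "ufdyesto" -> "uf" -> "vg"
  "eajf" -> "lhqm" -> "lhqm" -> "hqm" -> "hq" -> "ir"
  "hjaggrrfytg" -> "oqhnnyymfan" -> "oqhnymfan" -> "qhnymfan" -> "qh" -> "ri"
  "yckigvm" -> "fjrpnct" -> "fjrpnct" -> "jrpnct" -> "jr" -> "ks"
  "oqntbig" -> "vxuaipn" -> "vxuaipn" -> "xuaipn" -> "xu" -> "yv"
  "qrt" -> "xya" -> "xya" -> "ya" -> "ya" -> "zb"

"vg"; "ir"; "ri"; "ks"; "yv"; "zb"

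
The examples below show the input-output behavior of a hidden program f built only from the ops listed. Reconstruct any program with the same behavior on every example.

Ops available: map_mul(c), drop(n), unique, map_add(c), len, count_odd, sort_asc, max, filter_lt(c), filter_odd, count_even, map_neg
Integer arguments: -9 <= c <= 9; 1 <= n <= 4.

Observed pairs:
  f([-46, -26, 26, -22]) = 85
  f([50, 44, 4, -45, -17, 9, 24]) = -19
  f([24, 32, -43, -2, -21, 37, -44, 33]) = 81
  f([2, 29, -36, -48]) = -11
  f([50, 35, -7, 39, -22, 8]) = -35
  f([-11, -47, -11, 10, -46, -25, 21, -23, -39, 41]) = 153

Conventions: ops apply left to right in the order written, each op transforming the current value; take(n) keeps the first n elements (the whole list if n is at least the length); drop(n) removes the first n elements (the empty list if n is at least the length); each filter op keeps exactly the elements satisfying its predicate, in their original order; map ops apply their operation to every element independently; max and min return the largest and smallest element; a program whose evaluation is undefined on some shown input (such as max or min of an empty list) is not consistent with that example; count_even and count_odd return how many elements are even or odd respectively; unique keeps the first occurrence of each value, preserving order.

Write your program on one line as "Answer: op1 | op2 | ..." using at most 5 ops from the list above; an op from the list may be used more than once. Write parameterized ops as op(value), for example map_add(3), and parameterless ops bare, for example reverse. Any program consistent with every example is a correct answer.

sort_asc | map_mul(-4) | map_add(-3) | drop(2) | max

Check, running the answer program on each example:
  [-46, -26, 26, -22] -> [-46, -26, -22, 26] -> [184, 104, 88, -104] -> [181, 101, 85, -107] -> [85, -107] -> 85
  [50, 44, 4, -45, -17, 9, 24] -> [-45, -17, 4, 9, 24, 44, 50] -> [180, 68, -16, -36, -96, -176, -200] -> [177, 65, -19, -39, -99, -179, -203] -> [-19, -39, -99, -179, -203] -> -19
  [24, 32, -43, -2, -21, 37, -44, 33] -> [-44, -43, -21, -2, 24, 32, 33, 37] -> [176, 172, 84, 8, -96, -128, -132, -148] -> [173, 169, 81, 5, -99, -131, -135, -151] -> [81, 5, -99, -131, -135, -151] -> 81
  [2, 29, -36, -48] -> [-48, -36, 2, 29] -> [192, 144, -8, -116] -> [189, 141, -11, -119] -> [-11, -119] -> -11
  [50, 35, -7, 39, -22, 8] -> [-22, -7, 8, 35, 39, 50] -> [88, 28, -32, -140, -156, -200] -> [85, 25, -35, -143, -159, -203] -> [-35, -143, -159, -203] -> -35
  [-11, -47, -11, 10, -46, -25, 21, -23, -39, 41] -> [-47, -46, -39, -25, -23, -11, -11, 10, 21, 41] -> [188, 184, 156, 100, 92, 44, 44, -40, -84, -164] -> [185, 181, 153, 97, 89, 41, 41, -43, -87, -167] -> [153, 97, 89, 41, 41, -43, -87, -167] -> 153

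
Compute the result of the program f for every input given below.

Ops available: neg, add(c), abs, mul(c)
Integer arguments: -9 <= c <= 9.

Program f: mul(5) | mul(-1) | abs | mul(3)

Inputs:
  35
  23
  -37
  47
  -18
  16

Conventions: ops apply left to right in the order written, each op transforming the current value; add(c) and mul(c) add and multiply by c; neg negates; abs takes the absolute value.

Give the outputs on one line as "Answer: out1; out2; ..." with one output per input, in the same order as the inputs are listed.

Execution, op by op:
  35 -> 175 -> -175 -> 175 -> 525
  23 -> 115 -> -115 -> 115 -> 345
  -37 -> -185 -> 185 -> 185 -> 555
  47 -> 235 -> -235 -> 235 -> 705
  -18 -> -90 -> 90 -> 90 -> 270
  16 -> 80 -> -80 -> 80 -> 240

525; 345; 555; 705; 270; 240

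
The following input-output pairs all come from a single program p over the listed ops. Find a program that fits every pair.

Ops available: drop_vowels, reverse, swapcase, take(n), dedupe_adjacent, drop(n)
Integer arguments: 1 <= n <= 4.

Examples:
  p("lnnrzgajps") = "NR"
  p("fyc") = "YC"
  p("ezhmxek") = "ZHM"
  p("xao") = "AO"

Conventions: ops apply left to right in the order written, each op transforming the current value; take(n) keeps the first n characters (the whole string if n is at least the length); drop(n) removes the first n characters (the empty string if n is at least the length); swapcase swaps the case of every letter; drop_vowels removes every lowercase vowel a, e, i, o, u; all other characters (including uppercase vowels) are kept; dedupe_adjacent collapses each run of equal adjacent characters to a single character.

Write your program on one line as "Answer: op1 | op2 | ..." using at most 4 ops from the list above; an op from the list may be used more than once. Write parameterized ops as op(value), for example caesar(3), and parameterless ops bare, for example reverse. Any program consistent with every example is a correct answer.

drop(1) | take(3) | swapcase | dedupe_adjacent

Check, running the answer program on each example:
  "lnnrzgajps" -> "nnrzgajps" -> "nnr" -> "NNR" -> "NR"
  "fyc" -> "yc" -> "yc" -> "YC" -> "YC"
  "ezhmxek" -> "zhmxek" -> "zhm" -> "ZHM" -> "ZHM"
  "xao" -> "ao" -> "ao" -> "AO" -> "AO"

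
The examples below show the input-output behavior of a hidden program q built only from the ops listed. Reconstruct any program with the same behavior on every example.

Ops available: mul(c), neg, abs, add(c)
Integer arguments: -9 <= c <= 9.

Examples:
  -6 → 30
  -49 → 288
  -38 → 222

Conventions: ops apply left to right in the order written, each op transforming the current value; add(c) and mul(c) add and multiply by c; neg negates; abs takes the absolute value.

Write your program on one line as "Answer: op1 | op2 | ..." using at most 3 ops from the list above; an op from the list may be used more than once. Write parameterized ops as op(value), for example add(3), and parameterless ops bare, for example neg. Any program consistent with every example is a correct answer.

mul(6) | abs | add(-6)

Check, running the answer program on each example:
  -6 -> -36 -> 36 -> 30
  -49 -> -294 -> 294 -> 288
  -38 -> -228 -> 228 -> 222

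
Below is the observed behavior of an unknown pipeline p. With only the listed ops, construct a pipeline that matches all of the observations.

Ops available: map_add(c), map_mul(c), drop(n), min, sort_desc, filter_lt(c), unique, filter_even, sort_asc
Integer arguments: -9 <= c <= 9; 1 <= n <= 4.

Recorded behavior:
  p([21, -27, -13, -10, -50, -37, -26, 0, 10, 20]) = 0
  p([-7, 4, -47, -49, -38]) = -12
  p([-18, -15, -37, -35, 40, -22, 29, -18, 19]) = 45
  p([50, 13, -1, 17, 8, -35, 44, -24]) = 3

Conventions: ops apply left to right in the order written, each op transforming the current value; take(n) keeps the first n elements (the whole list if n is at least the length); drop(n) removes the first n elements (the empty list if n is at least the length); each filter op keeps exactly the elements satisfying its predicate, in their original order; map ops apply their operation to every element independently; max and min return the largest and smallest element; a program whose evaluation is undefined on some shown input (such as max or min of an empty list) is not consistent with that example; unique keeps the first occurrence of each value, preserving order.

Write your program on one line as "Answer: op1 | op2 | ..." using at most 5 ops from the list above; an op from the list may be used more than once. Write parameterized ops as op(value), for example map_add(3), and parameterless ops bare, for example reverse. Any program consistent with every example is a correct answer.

sort_desc | filter_lt(7) | sort_asc | map_mul(-3) | min

Check, running the answer program on each example:
  [21, -27, -13, -10, -50, -37, -26, 0, 10, 20] -> [21, 20, 10, 0, -10, -13, -26, -27, -37, -50] -> [0, -10, -13, -26, -27, -37, -50] -> [-50, -37, -27, -26, -13, -10, 0] -> [150, 111, 81, 78, 39, 30, 0] -> 0
  [-7, 4, -47, -49, -38] -> [4, -7, -38, -47, -49] -> [4, -7, -38, -47, -49] -> [-49, -47, -38, -7, 4] -> [147, 141, 114, 21, -12] -> -12
  [-18, -15, -37, -35, 40, -22, 29, -18, 19] -> [40, 29, 19, -15, -18, -18, -22, -35, -37] -> [-15, -18, -18, -22, -35, -37] -> [-37, -35, -22, -18, -18, -15] -> [111, 105, 66, 54, 54, 45] -> 45
  [50, 13, -1, 17, 8, -35, 44, -24] -> [50, 44, 17, 13, 8, -1, -24, -35] -> [-1, -24, -35] -> [-35, -24, -1] -> [105, 72, 3] -> 3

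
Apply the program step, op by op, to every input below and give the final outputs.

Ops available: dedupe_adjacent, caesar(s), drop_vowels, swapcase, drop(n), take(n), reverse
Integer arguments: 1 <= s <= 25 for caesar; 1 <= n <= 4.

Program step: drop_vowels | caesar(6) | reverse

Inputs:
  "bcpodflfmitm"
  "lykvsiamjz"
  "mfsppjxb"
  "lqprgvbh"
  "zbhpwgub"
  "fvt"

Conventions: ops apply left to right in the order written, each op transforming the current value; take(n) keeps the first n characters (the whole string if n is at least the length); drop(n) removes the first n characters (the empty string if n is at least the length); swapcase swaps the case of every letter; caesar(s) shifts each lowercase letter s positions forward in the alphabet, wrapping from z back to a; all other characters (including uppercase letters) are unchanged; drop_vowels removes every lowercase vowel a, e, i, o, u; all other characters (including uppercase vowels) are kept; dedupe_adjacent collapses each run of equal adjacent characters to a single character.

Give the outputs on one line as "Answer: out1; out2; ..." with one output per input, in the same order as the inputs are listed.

Execution, op by op:
  "bcpodflfmitm" -> "bcpdflfmtm" -> "hivjlrlszs" -> "szslrljvih"
  "lykvsiamjz" -> "lykvsmjz" -> "reqbyspf" -> "fpsybqer"
  "mfsppjxb" -> "mfsppjxb" -> "slyvvpdh" -> "hdpvvyls"
  "lqprgvbh" -> "lqprgvbh" -> "rwvxmbhn" -> "nhbmxvwr"
  "zbhpwgub" -> "zbhpwgb" -> "fhnvcmh" -> "hmcvnhf"
  "fvt" -> "fvt" -> "lbz" -> "zbl"

"szslrljvih"; "fpsybqer"; "hdpvvyls"; "nhbmxvwr"; "hmcvnhf"; "zbl"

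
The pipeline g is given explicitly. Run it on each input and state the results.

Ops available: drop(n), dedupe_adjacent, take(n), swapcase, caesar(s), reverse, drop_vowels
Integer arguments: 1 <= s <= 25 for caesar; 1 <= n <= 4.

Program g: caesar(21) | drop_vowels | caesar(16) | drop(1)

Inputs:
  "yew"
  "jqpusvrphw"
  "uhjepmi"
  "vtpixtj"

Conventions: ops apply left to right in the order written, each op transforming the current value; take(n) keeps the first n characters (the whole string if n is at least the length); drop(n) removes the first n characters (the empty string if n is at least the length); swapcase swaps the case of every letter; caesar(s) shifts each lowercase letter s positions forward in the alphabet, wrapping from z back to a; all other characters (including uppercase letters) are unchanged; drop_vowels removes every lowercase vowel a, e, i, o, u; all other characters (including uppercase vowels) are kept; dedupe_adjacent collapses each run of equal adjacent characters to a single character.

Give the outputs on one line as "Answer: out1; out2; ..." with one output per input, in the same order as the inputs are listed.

"ph"; "afdgcash"; "spaxt"; "ati"

Execution, op by op:
  "yew" -> "tzr" -> "tzr" -> "jph" -> "ph"
  "jqpusvrphw" -> "elkpnqmkcr" -> "lkpnqmkcr" -> "bafdgcash" -> "afdgcash"
  "uhjepmi" -> "pcezkhd" -> "pczkhd" -> "fspaxt" -> "spaxt"
  "vtpixtj" -> "qokdsoe" -> "qkds" -> "gati" -> "ati"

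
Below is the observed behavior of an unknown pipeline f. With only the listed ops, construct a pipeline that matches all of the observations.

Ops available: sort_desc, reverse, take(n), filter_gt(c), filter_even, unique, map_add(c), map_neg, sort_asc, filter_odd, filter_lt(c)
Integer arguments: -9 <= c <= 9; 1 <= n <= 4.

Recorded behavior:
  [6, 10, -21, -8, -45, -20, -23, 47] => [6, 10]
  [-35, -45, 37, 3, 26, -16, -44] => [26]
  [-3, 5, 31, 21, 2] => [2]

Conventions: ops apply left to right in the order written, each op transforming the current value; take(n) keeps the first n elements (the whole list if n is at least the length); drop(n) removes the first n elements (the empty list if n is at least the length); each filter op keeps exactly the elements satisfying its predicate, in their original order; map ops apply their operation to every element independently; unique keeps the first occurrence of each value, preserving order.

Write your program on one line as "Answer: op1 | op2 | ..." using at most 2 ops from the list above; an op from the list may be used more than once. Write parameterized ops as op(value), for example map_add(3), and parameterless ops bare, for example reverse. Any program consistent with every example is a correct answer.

filter_even | filter_gt(-7)

Check, running the answer program on each example:
  [6, 10, -21, -8, -45, -20, -23, 47] -> [6, 10, -8, -20] -> [6, 10]
  [-35, -45, 37, 3, 26, -16, -44] -> [26, -16, -44] -> [26]
  [-3, 5, 31, 21, 2] -> [2] -> [2]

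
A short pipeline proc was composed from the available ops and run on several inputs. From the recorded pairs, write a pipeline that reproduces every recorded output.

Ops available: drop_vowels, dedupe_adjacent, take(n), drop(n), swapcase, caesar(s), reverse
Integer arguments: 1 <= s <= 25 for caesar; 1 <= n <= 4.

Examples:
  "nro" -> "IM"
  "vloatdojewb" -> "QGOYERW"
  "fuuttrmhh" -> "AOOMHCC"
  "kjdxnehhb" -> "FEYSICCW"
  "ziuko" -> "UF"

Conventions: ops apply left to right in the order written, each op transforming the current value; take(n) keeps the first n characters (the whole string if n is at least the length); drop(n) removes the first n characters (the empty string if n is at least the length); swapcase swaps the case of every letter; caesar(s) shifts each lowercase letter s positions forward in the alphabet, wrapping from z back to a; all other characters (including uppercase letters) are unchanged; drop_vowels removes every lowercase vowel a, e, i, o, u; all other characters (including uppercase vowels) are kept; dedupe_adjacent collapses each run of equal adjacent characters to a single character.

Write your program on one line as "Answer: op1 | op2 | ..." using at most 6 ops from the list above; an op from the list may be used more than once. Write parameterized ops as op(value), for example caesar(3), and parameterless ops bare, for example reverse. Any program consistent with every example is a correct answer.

reverse | drop_vowels | caesar(21) | reverse | swapcase

Check, running the answer program on each example:
  "nro" -> "orn" -> "rn" -> "mi" -> "im" -> "IM"
  "vloatdojewb" -> "bwejodtaolv" -> "bwjdtlv" -> "wreyogq" -> "qgoyerw" -> "QGOYERW"
  "fuuttrmhh" -> "hhmrttuuf" -> "hhmrttf" -> "cchmooa" -> "aoomhcc" -> "AOOMHCC"
  "kjdxnehhb" -> "bhhenxdjk" -> "bhhnxdjk" -> "wccisyef" -> "feysiccw" -> "FEYSICCW"
  "ziuko" -> "okuiz" -> "kz" -> "fu" -> "uf" -> "UF"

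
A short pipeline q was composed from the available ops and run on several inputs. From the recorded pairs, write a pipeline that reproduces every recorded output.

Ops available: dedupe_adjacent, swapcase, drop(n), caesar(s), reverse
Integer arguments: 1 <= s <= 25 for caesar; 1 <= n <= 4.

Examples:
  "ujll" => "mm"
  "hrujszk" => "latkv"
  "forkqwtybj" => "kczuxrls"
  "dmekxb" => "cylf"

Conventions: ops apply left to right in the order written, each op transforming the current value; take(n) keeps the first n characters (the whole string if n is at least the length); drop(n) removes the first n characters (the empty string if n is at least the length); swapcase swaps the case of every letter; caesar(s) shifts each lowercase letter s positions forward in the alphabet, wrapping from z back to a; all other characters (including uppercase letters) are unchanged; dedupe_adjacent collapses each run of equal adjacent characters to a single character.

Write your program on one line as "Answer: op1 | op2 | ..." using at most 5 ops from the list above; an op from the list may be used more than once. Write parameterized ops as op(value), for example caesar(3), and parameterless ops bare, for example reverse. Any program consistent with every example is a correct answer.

drop(2) | caesar(20) | caesar(7) | reverse

Check, running the answer program on each example:
  "ujll" -> "ll" -> "ff" -> "mm" -> "mm"
  "hrujszk" -> "ujszk" -> "odmte" -> "vktal" -> "latkv"
  "forkqwtybj" -> "rkqwtybj" -> "lekqnsvd" -> "slrxuzck" -> "kczuxrls"
  "dmekxb" -> "ekxb" -> "yerv" -> "flyc" -> "cylf"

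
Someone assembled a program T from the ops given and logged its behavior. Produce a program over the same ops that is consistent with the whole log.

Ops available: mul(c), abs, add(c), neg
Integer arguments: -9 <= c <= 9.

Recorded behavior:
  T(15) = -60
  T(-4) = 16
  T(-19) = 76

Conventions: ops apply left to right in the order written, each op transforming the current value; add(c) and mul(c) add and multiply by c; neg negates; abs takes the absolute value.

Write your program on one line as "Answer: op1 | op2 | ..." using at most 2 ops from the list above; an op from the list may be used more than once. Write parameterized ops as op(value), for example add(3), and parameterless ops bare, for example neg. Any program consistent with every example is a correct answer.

neg | mul(4)

Check, running the answer program on each example:
  15 -> -15 -> -60
  -4 -> 4 -> 16
  -19 -> 19 -> 76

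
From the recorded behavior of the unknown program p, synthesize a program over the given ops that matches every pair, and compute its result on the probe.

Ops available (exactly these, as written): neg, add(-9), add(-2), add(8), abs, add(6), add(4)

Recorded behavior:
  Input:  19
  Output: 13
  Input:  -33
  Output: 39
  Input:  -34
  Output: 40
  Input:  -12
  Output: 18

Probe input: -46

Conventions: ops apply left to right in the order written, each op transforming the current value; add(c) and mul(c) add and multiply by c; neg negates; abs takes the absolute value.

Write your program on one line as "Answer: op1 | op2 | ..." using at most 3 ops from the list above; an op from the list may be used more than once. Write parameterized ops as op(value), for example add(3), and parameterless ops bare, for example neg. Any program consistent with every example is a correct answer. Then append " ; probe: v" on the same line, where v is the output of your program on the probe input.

neg | add(6) | abs ; probe: 52

Check, running the answer program on each example:
  19 -> -19 -> -13 -> 13
  -33 -> 33 -> 39 -> 39
  -34 -> 34 -> 40 -> 40
  -12 -> 12 -> 18 -> 18
  probe: -46 -> 46 -> 52 -> 52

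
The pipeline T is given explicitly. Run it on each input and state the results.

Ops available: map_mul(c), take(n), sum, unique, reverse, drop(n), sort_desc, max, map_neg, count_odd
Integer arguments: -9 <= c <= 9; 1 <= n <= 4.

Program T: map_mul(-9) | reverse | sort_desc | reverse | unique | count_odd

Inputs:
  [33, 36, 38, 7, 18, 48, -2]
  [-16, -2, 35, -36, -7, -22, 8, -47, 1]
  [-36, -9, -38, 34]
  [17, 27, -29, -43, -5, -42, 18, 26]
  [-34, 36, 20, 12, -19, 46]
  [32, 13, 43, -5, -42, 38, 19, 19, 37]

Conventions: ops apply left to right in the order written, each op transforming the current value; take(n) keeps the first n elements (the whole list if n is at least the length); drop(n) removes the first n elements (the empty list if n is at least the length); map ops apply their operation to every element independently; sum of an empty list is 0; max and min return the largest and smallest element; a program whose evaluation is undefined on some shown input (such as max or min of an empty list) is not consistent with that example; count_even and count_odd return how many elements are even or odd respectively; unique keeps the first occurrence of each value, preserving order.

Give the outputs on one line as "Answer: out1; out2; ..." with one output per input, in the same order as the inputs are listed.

Execution, op by op:
  [33, 36, 38, 7, 18, 48, -2] -> [-297, -324, -342, -63, -162, -432, 18] -> [18, -432, -162, -63, -342, -324, -297] -> [18, -63, -162, -297, -324, -342, -432] -> [-432, -342, -324, -297, -162, -63, 18] -> [-432, -342, -324, -297, -162, -63, 18] -> 2
  [-16, -2, 35, -36, -7, -22, 8, -47, 1] -> [144, 18, -315, 324, 63, 198, -72, 423, -9] -> [-9, 423, -72, 198, 63, 324, -315, 18, 144] -> [423, 324, 198, 144, 63, 18, -9, -72, -315] -> [-315, -72, -9, 18, 63, 144, 198, 324, 423] -> [-315, -72, -9, 18, 63, 144, 198, 324, 423] -> 4
  [-36, -9, -38, 34] -> [324, 81, 342, -306] -> [-306, 342, 81, 324] -> [342, 324, 81, -306] -> [-306, 81, 324, 342] -> [-306, 81, 324, 342] -> 1
  [17, 27, -29, -43, -5, -42, 18, 26] -> [-153, -243, 261, 387, 45, 378, -162, -234] -> [-234, -162, 378, 45, 387, 261, -243, -153] -> [387, 378, 261, 45, -153, -162, -234, -243] -> [-243, -234, -162, -153, 45, 261, 378, 387] -> [-243, -234, -162, -153, 45, 261, 378, 387] -> 5
  [-34, 36, 20, 12, -19, 46] -> [306, -324, -180, -108, 171, -414] -> [-414, 171, -108, -180, -324, 306] -> [306, 171, -108, -180, -324, -414] -> [-414, -324, -180, -108, 171, 306] -> [-414, -324, -180, -108, 171, 306] -> 1
  [32, 13, 43, -5, -42, 38, 19, 19, 37] -> [-288, -117, -387, 45, 378, -342, -171, -171, -333] -> [-333, -171, -171, -342, 378, 45, -387, -117, -288] -> [378, 45, -117, -171, -171, -288, -333, -342, -387] -> [-387, -342, -333, -288, -171, -171, -117, 45, 378] -> [-387, -342, -333, -288, -171, -117, 45, 378] -> 5

2; 4; 1; 5; 1; 5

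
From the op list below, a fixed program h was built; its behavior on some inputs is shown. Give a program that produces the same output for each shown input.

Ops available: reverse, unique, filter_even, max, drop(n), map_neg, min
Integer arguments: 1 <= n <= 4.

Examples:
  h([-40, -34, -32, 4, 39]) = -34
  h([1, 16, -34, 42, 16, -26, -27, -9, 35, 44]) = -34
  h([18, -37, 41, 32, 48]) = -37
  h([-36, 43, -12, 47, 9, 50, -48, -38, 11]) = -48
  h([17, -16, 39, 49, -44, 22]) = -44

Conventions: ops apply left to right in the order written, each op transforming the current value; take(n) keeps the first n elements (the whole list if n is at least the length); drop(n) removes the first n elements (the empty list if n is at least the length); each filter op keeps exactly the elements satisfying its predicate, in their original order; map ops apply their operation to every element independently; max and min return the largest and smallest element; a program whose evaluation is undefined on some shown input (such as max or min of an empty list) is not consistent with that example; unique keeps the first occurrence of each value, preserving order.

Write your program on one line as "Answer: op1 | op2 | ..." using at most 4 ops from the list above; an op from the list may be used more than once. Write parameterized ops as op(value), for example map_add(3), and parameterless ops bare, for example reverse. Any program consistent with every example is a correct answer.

unique | drop(1) | min

Check, running the answer program on each example:
  [-40, -34, -32, 4, 39] -> [-40, -34, -32, 4, 39] -> [-34, -32, 4, 39] -> -34
  [1, 16, -34, 42, 16, -26, -27, -9, 35, 44] -> [1, 16, -34, 42, -26, -27, -9, 35, 44] -> [16, -34, 42, -26, -27, -9, 35, 44] -> -34
  [18, -37, 41, 32, 48] -> [18, -37, 41, 32, 48] -> [-37, 41, 32, 48] -> -37
  [-36, 43, -12, 47, 9, 50, -48, -38, 11] -> [-36, 43, -12, 47, 9, 50, -48, -38, 11] -> [43, -12, 47, 9, 50, -48, -38, 11] -> -48
  [17, -16, 39, 49, -44, 22] -> [17, -16, 39, 49, -44, 22] -> [-16, 39, 49, -44, 22] -> -44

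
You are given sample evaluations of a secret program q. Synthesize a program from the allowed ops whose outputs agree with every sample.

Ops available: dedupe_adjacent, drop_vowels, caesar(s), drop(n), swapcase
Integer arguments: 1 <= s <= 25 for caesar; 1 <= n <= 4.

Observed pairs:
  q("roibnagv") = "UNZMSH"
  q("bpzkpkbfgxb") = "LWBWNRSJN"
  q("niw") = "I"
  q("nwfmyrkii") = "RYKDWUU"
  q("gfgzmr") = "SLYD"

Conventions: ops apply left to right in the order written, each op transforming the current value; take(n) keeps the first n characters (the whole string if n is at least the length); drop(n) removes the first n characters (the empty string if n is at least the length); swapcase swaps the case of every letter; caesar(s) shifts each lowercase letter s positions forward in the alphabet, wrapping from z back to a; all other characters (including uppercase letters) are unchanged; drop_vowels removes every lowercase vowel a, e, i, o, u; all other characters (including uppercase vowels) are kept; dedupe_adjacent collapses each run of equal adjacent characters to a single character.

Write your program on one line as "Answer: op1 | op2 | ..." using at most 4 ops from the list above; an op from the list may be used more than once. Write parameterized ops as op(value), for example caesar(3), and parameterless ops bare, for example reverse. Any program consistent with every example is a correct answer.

caesar(12) | drop(2) | swapcase

Check, running the answer program on each example:
  "roibnagv" -> "daunzmsh" -> "unzmsh" -> "UNZMSH"
  "bpzkpkbfgxb" -> "nblwbwnrsjn" -> "lwbwnrsjn" -> "LWBWNRSJN"
  "niw" -> "zui" -> "i" -> "I"
  "nwfmyrkii" -> "zirykdwuu" -> "rykdwuu" -> "RYKDWUU"
  "gfgzmr" -> "srslyd" -> "slyd" -> "SLYD"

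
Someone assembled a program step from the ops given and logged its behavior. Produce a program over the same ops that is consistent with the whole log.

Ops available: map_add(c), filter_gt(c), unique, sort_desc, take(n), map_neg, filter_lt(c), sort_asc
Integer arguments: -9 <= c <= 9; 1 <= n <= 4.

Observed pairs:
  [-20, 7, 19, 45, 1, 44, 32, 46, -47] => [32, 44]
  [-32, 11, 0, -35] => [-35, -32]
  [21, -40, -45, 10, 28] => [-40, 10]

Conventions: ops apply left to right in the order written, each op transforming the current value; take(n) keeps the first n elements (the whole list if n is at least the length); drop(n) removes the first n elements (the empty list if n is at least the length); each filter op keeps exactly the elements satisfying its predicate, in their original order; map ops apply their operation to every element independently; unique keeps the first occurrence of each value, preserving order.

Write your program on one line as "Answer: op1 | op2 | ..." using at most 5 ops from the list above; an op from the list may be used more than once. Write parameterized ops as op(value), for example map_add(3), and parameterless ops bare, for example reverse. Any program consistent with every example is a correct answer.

sort_desc | take(4) | sort_asc | take(2)

Check, running the answer program on each example:
  [-20, 7, 19, 45, 1, 44, 32, 46, -47] -> [46, 45, 44, 32, 19, 7, 1, -20, -47] -> [46, 45, 44, 32] -> [32, 44, 45, 46] -> [32, 44]
  [-32, 11, 0, -35] -> [11, 0, -32, -35] -> [11, 0, -32, -35] -> [-35, -32, 0, 11] -> [-35, -32]
  [21, -40, -45, 10, 28] -> [28, 21, 10, -40, -45] -> [28, 21, 10, -40] -> [-40, 10, 21, 28] -> [-40, 10]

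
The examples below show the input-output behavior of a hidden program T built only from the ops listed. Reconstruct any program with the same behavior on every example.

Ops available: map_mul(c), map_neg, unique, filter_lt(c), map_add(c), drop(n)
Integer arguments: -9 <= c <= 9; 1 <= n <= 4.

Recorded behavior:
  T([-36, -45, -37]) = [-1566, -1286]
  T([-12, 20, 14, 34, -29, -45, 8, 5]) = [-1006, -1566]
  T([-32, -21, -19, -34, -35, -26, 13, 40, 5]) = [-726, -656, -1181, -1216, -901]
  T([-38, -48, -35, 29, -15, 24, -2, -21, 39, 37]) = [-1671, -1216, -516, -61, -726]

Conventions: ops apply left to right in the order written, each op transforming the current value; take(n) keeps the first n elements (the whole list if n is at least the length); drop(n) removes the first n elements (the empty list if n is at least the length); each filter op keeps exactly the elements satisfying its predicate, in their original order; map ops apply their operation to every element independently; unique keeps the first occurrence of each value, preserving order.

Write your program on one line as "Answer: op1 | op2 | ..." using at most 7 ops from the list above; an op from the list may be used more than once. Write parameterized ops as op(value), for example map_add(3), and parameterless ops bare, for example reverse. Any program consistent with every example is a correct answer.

filter_lt(3) | drop(1) | map_mul(-5) | map_neg | map_mul(7) | map_add(9)

Check, running the answer program on each example:
  [-36, -45, -37] -> [-36, -45, -37] -> [-45, -37] -> [225, 185] -> [-225, -185] -> [-1575, -1295] -> [-1566, -1286]
  [-12, 20, 14, 34, -29, -45, 8, 5] -> [-12, -29, -45] -> [-29, -45] -> [145, 225] -> [-145, -225] -> [-1015, -1575] -> [-1006, -1566]
  [-32, -21, -19, -34, -35, -26, 13, 40, 5] -> [-32, -21, -19, -34, -35, -26] -> [-21, -19, -34, -35, -26] -> [105, 95, 170, 175, 130] -> [-105, -95, -170, -175, -130] -> [-735, -665, -1190, -1225, -910] -> [-726, -656, -1181, -1216, -901]
  [-38, -48, -35, 29, -15, 24, -2, -21, 39, 37] -> [-38, -48, -35, -15, -2, -21] -> [-48, -35, -15, -2, -21] -> [240, 175, 75, 10, 105] -> [-240, -175, -75, -10, -105] -> [-1680, -1225, -525, -70, -735] -> [-1671, -1216, -516, -61, -726]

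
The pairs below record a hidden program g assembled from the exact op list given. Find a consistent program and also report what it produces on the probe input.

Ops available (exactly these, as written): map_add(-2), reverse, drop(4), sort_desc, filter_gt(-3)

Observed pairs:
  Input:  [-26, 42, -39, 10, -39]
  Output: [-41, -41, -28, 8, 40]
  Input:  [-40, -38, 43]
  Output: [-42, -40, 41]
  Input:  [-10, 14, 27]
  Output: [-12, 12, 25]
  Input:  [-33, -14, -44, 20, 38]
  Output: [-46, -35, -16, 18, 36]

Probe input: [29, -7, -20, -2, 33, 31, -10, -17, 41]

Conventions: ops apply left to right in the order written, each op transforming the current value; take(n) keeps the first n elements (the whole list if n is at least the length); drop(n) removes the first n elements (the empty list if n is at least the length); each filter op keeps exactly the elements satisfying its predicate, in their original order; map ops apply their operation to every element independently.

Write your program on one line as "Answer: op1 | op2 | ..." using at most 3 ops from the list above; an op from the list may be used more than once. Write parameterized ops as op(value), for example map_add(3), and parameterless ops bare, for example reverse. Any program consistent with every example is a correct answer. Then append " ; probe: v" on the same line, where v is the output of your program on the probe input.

map_add(-2) | sort_desc | reverse ; probe: [-22, -19, -12, -9, -4, 27, 29, 31, 39]

Check, running the answer program on each example:
  [-26, 42, -39, 10, -39] -> [-28, 40, -41, 8, -41] -> [40, 8, -28, -41, -41] -> [-41, -41, -28, 8, 40]
  [-40, -38, 43] -> [-42, -40, 41] -> [41, -40, -42] -> [-42, -40, 41]
  [-10, 14, 27] -> [-12, 12, 25] -> [25, 12, -12] -> [-12, 12, 25]
  [-33, -14, -44, 20, 38] -> [-35, -16, -46, 18, 36] -> [36, 18, -16, -35, -46] -> [-46, -35, -16, 18, 36]
  probe: [29, -7, -20, -2, 33, 31, -10, -17, 41] -> [27, -9, -22, -4, 31, 29, -12, -19, 39] -> [39, 31, 29, 27, -4, -9, -12, -19, -22] -> [-22, -19, -12, -9, -4, 27, 29, 31, 39]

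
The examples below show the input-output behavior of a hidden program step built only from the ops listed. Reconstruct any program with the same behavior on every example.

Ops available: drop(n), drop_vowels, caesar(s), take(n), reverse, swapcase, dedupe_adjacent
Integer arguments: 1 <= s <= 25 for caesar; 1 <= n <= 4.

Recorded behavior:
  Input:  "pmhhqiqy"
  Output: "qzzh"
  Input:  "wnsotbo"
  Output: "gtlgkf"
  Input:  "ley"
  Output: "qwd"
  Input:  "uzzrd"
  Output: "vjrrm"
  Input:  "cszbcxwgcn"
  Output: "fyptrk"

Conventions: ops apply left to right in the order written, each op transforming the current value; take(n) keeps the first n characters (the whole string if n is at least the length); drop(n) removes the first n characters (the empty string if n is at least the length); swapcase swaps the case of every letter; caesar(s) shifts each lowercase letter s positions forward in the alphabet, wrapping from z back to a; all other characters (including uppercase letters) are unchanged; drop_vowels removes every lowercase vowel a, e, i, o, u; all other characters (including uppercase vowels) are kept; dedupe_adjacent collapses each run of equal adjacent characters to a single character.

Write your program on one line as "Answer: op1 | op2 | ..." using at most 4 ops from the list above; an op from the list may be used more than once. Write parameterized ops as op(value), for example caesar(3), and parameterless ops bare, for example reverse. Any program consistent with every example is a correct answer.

reverse | caesar(18) | drop_vowels

Check, running the answer program on each example:
  "pmhhqiqy" -> "yqiqhhmp" -> "qiaizzeh" -> "qzzh"
  "wnsotbo" -> "obtosnw" -> "gtlgkfo" -> "gtlgkf"
  "ley" -> "yel" -> "qwd" -> "qwd"
  "uzzrd" -> "drzzu" -> "vjrrm" -> "vjrrm"
  "cszbcxwgcn" -> "ncgwxcbzsc" -> "fuyoputrku" -> "fyptrk"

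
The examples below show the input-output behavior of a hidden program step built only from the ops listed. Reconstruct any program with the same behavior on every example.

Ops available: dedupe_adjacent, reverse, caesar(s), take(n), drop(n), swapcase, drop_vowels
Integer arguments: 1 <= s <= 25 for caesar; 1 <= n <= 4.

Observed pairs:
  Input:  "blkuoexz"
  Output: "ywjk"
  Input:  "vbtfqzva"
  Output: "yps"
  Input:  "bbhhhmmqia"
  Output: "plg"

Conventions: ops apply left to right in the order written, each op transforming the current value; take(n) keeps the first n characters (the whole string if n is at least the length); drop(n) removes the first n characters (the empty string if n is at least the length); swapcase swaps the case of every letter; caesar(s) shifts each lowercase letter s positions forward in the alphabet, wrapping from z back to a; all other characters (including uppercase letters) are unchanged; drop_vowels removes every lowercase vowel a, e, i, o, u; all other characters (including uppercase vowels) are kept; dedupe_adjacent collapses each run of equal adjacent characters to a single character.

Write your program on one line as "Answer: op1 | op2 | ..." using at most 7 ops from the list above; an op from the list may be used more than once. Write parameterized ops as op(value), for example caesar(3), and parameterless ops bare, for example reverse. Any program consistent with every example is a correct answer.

drop_vowels | caesar(10) | caesar(15) | reverse | dedupe_adjacent | drop_vowels

Check, running the answer program on each example:
  "blkuoexz" -> "blkxz" -> "lvuhj" -> "akjwy" -> "ywjka" -> "ywjka" -> "ywjk"
  "vbtfqzva" -> "vbtfqzv" -> "fldpajf" -> "uasepyu" -> "uypesau" -> "uypesau" -> "yps"
  "bbhhhmmqia" -> "bbhhhmmq" -> "llrrrwwa" -> "aagggllp" -> "pllgggaa" -> "plga" -> "plg"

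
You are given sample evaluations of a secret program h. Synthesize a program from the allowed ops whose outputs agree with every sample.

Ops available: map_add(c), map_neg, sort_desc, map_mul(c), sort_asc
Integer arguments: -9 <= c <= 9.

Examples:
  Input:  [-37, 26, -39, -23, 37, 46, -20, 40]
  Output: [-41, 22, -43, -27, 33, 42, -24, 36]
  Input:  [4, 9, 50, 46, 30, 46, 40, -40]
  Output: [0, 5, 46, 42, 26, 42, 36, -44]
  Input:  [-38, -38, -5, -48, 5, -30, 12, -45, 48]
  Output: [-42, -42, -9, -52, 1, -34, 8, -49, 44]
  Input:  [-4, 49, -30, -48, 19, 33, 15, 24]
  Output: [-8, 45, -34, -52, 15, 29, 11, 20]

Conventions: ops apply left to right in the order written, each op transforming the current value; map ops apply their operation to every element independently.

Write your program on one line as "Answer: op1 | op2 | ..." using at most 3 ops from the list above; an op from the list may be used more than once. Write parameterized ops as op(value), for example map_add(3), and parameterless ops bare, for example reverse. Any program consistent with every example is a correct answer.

map_add(5) | map_add(-9)

Check, running the answer program on each example:
  [-37, 26, -39, -23, 37, 46, -20, 40] -> [-32, 31, -34, -18, 42, 51, -15, 45] -> [-41, 22, -43, -27, 33, 42, -24, 36]
  [4, 9, 50, 46, 30, 46, 40, -40] -> [9, 14, 55, 51, 35, 51, 45, -35] -> [0, 5, 46, 42, 26, 42, 36, -44]
  [-38, -38, -5, -48, 5, -30, 12, -45, 48] -> [-33, -33, 0, -43, 10, -25, 17, -40, 53] -> [-42, -42, -9, -52, 1, -34, 8, -49, 44]
  [-4, 49, -30, -48, 19, 33, 15, 24] -> [1, 54, -25, -43, 24, 38, 20, 29] -> [-8, 45, -34, -52, 15, 29, 11, 20]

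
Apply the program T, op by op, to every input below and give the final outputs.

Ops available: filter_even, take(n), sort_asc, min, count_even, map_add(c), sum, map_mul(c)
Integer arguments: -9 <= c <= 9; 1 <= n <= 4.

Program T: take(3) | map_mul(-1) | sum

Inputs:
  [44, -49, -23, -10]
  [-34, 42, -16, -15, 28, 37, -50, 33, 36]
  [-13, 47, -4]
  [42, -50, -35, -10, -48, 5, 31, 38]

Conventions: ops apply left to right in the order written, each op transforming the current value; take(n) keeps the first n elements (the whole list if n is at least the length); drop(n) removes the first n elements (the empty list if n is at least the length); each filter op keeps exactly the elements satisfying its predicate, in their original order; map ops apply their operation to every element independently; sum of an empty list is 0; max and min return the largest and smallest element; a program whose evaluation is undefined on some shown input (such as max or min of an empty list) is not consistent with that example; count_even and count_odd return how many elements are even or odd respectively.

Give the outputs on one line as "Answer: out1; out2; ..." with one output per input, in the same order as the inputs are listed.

Execution, op by op:
  [44, -49, -23, -10] -> [44, -49, -23] -> [-44, 49, 23] -> 28
  [-34, 42, -16, -15, 28, 37, -50, 33, 36] -> [-34, 42, -16] -> [34, -42, 16] -> 8
  [-13, 47, -4] -> [-13, 47, -4] -> [13, -47, 4] -> -30
  [42, -50, -35, -10, -48, 5, 31, 38] -> [42, -50, -35] -> [-42, 50, 35] -> 43

28; 8; -30; 43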